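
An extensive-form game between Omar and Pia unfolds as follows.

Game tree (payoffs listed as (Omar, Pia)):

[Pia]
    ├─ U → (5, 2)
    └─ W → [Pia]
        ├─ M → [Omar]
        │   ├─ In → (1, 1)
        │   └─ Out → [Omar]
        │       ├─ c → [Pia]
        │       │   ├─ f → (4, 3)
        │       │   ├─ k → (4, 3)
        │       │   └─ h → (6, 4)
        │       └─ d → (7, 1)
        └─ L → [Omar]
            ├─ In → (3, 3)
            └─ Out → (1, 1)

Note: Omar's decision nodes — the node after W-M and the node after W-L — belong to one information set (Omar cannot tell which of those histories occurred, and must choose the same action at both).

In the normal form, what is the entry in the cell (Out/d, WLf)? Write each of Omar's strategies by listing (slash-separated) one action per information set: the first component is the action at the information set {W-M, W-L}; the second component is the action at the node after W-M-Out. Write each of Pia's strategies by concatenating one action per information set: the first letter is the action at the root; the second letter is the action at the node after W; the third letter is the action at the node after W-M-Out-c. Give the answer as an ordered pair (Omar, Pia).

(1, 1)

Trace the play path from the root:
  Pia plays W
  Pia plays L at [W]
  Omar plays Out at [W-L]
→ terminal payoff (1, 1).
(Omar's choice at the node after W-M-Out is never reached on this path, so it doesn't affect the outcome.)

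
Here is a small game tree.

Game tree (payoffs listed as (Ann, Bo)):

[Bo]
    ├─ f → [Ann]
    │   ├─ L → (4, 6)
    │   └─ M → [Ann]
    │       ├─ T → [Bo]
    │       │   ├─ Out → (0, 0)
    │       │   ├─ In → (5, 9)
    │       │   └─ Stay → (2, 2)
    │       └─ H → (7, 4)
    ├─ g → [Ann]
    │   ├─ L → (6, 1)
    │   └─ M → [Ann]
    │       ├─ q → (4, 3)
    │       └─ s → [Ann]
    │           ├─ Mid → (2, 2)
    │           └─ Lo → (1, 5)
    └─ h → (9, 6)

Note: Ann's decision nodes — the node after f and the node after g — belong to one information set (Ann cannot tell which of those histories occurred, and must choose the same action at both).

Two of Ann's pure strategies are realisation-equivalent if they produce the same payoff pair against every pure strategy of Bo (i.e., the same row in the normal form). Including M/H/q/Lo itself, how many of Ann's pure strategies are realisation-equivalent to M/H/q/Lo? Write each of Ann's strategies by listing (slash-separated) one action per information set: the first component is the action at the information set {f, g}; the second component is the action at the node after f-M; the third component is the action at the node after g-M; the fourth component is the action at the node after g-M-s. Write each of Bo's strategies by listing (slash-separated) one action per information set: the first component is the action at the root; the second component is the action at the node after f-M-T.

Row for M/H/q/Lo (columns f/Out, f/In, f/Stay, g/Out, g/In, g/Stay, h/Out, h/In, h/Stay): (7,4) (7,4) (7,4) (4,3) (4,3) (4,3) (9,6) (9,6) (9,6).
Under M/H/q/Lo, Ann's choice at the node after g-M-s can never be reached regardless of what Bo does, so varying those choices leaves every outcome unchanged.
Holding the reachable choices fixed and varying the unreachable one freely already gives 2 equivalent strategies.
No other strategy reproduces this row, so those 2 are the full class: M/H/q/Mid, M/H/q/Lo.

2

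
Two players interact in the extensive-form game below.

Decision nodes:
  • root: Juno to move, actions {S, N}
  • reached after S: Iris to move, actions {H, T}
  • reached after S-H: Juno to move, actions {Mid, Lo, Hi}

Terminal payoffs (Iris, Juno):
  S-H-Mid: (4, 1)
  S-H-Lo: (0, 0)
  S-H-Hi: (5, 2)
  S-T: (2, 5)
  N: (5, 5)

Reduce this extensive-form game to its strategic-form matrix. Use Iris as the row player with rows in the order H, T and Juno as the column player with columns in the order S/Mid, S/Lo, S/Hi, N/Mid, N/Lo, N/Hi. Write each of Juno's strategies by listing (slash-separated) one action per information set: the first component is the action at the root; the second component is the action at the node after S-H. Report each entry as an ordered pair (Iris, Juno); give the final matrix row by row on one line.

Row H: S/Mid→(4,1), S/Lo→(0,0), S/Hi→(5,2), N/Mid→(5,5), N/Lo→(5,5), N/Hi→(5,5)
Row T: S/Mid→(2,5), S/Lo→(2,5), S/Hi→(2,5), N/Mid→(5,5), N/Lo→(5,5), N/Hi→(5,5)

H: (4,1) (0,0) (5,2) (5,5) (5,5) (5,5) | T: (2,5) (2,5) (2,5) (5,5) (5,5) (5,5)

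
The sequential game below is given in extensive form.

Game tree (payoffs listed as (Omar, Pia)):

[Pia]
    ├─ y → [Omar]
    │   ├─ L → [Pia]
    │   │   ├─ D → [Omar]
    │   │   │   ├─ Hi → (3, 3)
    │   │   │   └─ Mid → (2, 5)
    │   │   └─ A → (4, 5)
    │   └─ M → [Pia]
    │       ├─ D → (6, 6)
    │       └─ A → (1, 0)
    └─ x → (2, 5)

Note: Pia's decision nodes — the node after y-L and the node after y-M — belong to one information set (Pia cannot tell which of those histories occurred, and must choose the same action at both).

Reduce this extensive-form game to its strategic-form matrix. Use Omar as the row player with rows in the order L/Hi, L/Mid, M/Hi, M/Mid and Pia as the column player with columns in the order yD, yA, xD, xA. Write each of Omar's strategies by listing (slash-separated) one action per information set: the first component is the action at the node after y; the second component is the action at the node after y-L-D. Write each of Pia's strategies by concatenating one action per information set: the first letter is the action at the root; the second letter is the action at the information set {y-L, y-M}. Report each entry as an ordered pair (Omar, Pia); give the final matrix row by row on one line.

Row L/Hi: yD→(3,3), yA→(4,5), xD→(2,5), xA→(2,5)
Row L/Mid: yD→(2,5), yA→(4,5), xD→(2,5), xA→(2,5)
Row M/Hi: yD→(6,6), yA→(1,0), xD→(2,5), xA→(2,5)
Row M/Mid: yD→(6,6), yA→(1,0), xD→(2,5), xA→(2,5)

L/Hi: (3,3) (4,5) (2,5) (2,5) | L/Mid: (2,5) (4,5) (2,5) (2,5) | M/Hi: (6,6) (1,0) (2,5) (2,5) | M/Mid: (6,6) (1,0) (2,5) (2,5)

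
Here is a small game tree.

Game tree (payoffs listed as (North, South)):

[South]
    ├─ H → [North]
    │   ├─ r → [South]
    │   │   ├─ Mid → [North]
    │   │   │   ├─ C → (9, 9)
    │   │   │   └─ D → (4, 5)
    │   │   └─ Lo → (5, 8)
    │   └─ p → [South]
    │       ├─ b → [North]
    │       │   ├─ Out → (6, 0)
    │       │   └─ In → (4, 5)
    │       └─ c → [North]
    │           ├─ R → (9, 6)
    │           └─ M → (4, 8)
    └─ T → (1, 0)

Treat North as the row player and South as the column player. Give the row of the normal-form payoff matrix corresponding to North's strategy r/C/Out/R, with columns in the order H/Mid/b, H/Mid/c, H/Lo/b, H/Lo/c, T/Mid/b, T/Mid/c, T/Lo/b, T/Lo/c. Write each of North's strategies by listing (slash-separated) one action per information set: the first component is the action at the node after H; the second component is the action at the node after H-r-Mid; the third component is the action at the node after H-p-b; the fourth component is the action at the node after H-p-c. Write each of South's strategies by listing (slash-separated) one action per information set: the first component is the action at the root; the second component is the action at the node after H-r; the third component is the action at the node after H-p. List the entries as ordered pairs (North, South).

(9,9) (9,9) (5,8) (5,8) (1,0) (1,0) (1,0) (1,0)

vs H/Mid/b: South plays H → North plays r at [H] → South plays Mid at [H-r] → North plays C at [H-r-Mid] → (9, 9)
vs H/Mid/c: South plays H → North plays r at [H] → South plays Mid at [H-r] → North plays C at [H-r-Mid] → (9, 9)
vs H/Lo/b: South plays H → North plays r at [H] → South plays Lo at [H-r] → (5, 8)
vs H/Lo/c: South plays H → North plays r at [H] → South plays Lo at [H-r] → (5, 8)
vs T/Mid/b: South plays T → (1, 0)
vs T/Mid/c: South plays T → (1, 0)
vs T/Lo/b: South plays T → (1, 0)
vs T/Lo/c: South plays T → (1, 0)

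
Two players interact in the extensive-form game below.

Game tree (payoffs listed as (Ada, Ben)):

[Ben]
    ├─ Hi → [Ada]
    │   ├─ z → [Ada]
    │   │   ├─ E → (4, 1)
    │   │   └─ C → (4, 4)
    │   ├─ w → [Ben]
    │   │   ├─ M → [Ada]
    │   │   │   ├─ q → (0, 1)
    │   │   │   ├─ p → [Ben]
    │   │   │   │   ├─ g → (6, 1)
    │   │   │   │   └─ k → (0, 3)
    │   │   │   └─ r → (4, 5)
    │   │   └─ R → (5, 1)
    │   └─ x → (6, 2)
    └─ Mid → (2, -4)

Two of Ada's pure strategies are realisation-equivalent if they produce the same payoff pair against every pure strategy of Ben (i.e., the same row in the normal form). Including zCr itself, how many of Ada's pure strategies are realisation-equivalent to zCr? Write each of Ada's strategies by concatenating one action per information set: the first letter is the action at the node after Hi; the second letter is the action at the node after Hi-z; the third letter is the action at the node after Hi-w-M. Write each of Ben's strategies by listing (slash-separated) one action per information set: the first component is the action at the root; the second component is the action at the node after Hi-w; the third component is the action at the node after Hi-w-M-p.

3

Row for zCr (columns Hi/M/g, Hi/M/k, Hi/R/g, Hi/R/k, Mid/M/g, Mid/M/k, Mid/R/g, Mid/R/k): (4,4) (4,4) (4,4) (4,4) (2,-4) (2,-4) (2,-4) (2,-4).
Under zCr, Ada's choice at the node after Hi-w-M can never be reached regardless of what Ben does, so varying those choices leaves every outcome unchanged.
Holding the reachable choices fixed and varying the unreachable one freely already gives 3 equivalent strategies.
No other strategy reproduces this row, so those 3 are the full class: zCq, zCp, zCr.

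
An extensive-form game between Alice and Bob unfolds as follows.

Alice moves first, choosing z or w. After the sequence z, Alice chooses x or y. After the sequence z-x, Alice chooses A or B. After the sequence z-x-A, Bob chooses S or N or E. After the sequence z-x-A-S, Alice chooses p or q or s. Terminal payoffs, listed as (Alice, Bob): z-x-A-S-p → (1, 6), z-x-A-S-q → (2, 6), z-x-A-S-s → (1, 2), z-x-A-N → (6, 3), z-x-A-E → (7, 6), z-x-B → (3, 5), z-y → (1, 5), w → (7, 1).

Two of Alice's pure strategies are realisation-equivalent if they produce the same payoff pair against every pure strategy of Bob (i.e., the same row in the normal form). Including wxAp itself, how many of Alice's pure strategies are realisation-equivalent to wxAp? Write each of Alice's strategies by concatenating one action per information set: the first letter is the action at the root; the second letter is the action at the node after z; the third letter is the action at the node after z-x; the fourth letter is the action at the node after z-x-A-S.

Row for wxAp (columns S, N, E): (7,1) (7,1) (7,1).
Under wxAp, Alice's choice at the node after z and at the node after z-x and at the node after z-x-A-S can never be reached regardless of what Bob does, so varying those choices leaves every outcome unchanged.
Holding the reachable choices fixed and varying the unreachable ones freely already gives 2 × 2 × 3 = 12 equivalent strategies.
No other strategy reproduces this row, so those 12 are the full class: wxAp, wxAq, wxAs, wxBp, wxBq, wxBs, wyAp, wyAq, wyAs, wyBp, wyBq, wyBs.

12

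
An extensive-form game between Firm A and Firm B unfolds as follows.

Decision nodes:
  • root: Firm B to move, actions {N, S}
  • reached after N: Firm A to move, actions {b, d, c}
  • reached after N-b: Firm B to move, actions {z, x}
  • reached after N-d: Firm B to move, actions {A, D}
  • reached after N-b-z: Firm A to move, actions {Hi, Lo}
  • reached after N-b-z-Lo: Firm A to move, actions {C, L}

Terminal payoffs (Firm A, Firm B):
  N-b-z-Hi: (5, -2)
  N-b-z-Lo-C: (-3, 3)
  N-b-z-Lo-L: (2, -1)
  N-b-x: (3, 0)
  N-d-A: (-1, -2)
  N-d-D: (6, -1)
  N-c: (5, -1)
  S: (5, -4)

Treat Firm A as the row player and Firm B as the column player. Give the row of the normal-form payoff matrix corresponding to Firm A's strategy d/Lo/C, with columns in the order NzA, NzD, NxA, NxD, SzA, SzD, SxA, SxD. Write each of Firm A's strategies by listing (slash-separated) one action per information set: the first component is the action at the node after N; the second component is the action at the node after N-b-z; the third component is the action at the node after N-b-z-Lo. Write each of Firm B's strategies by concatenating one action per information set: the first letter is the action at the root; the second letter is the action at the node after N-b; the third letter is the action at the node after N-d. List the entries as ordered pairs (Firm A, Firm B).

vs NzA: Firm B plays N → Firm A plays d at [N] → Firm B plays A at [N-d] → (-1, -2)
vs NzD: Firm B plays N → Firm A plays d at [N] → Firm B plays D at [N-d] → (6, -1)
vs NxA: Firm B plays N → Firm A plays d at [N] → Firm B plays A at [N-d] → (-1, -2)
vs NxD: Firm B plays N → Firm A plays d at [N] → Firm B plays D at [N-d] → (6, -1)
vs SzA: Firm B plays S → (5, -4)
vs SzD: Firm B plays S → (5, -4)
vs SxA: Firm B plays S → (5, -4)
vs SxD: Firm B plays S → (5, -4)

(-1,-2) (6,-1) (-1,-2) (6,-1) (5,-4) (5,-4) (5,-4) (5,-4)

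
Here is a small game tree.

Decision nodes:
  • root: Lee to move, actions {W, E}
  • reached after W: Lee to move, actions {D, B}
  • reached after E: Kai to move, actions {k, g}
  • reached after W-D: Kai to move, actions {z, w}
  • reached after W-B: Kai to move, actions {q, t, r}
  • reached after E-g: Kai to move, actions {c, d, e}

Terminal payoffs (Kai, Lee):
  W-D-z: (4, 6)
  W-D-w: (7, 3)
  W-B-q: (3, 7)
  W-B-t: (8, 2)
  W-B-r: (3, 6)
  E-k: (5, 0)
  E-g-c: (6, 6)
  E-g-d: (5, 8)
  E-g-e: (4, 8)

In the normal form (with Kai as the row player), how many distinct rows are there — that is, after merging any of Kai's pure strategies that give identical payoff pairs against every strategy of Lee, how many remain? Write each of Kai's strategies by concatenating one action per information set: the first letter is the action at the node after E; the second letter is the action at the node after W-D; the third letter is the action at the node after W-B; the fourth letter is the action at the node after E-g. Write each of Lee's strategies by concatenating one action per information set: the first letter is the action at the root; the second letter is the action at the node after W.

24

Kai has 36 pure strategies: kzqc, kzqd, kzqe, kztc, kztd, kzte, kzrc, kzrd, kzre, kwqc, kwqd, kwqe, kwtc, kwtd, kwte, kwrc, kwrd, kwre, gzqc, gzqd, gzqe, gztc, gztd, gzte, gzrc, gzrd, gzre, gwqc, gwqd, gwqe, gwtc, gwtd, gwte, gwrc, gwrd, gwre. Columns: WD, WB, ED, EB.
{kzqc, kzqd, kzqe} → row (4,6) (3,7) (5,0) (5,0)
{kztc, kztd, kzte} → row (4,6) (8,2) (5,0) (5,0)
{kzrc, kzrd, kzre} → row (4,6) (3,6) (5,0) (5,0)
{kwqc, kwqd, kwqe} → row (7,3) (3,7) (5,0) (5,0)
{kwtc, kwtd, kwte} → row (7,3) (8,2) (5,0) (5,0)
{kwrc, kwrd, kwre} → row (7,3) (3,6) (5,0) (5,0)
{gzqc} → row (4,6) (3,7) (6,6) (6,6)
{gzqd} → row (4,6) (3,7) (5,8) (5,8)
{gzqe} → row (4,6) (3,7) (4,8) (4,8)
{gztc} → row (4,6) (8,2) (6,6) (6,6)
{gztd} → row (4,6) (8,2) (5,8) (5,8)
{gzte} → row (4,6) (8,2) (4,8) (4,8)
{gzrc} → row (4,6) (3,6) (6,6) (6,6)
{gzrd} → row (4,6) (3,6) (5,8) (5,8)
{gzre} → row (4,6) (3,6) (4,8) (4,8)
{gwqc} → row (7,3) (3,7) (6,6) (6,6)
{gwqd} → row (7,3) (3,7) (5,8) (5,8)
{gwqe} → row (7,3) (3,7) (4,8) (4,8)
{gwtc} → row (7,3) (8,2) (6,6) (6,6)
{gwtd} → row (7,3) (8,2) (5,8) (5,8)
{gwte} → row (7,3) (8,2) (4,8) (4,8)
{gwrc} → row (7,3) (3,6) (6,6) (6,6)
{gwrd} → row (7,3) (3,6) (5,8) (5,8)
{gwre} → row (7,3) (3,6) (4,8) (4,8)
That's 24 distinct rows out of 36 strategies.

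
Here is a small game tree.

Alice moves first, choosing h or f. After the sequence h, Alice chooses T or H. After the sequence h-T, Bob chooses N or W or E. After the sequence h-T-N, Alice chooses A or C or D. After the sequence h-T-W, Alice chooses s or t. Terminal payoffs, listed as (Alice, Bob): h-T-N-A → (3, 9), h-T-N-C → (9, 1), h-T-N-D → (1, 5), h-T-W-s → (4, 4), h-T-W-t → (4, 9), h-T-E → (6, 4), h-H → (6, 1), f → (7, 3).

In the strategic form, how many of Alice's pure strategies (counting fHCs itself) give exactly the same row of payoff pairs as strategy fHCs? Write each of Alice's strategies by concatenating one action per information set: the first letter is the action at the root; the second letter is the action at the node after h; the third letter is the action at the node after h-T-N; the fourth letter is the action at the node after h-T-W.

Row for fHCs (columns N, W, E): (7,3) (7,3) (7,3).
Under fHCs, Alice's choice at the node after h and at the node after h-T-N and at the node after h-T-W can never be reached regardless of what Bob does, so varying those choices leaves every outcome unchanged.
Holding the reachable choices fixed and varying the unreachable ones freely already gives 2 × 3 × 2 = 12 equivalent strategies.
No other strategy reproduces this row, so those 12 are the full class: fTAs, fTAt, fTCs, fTCt, fTDs, fTDt, fHAs, fHAt, fHCs, fHCt, fHDs, fHDt.

12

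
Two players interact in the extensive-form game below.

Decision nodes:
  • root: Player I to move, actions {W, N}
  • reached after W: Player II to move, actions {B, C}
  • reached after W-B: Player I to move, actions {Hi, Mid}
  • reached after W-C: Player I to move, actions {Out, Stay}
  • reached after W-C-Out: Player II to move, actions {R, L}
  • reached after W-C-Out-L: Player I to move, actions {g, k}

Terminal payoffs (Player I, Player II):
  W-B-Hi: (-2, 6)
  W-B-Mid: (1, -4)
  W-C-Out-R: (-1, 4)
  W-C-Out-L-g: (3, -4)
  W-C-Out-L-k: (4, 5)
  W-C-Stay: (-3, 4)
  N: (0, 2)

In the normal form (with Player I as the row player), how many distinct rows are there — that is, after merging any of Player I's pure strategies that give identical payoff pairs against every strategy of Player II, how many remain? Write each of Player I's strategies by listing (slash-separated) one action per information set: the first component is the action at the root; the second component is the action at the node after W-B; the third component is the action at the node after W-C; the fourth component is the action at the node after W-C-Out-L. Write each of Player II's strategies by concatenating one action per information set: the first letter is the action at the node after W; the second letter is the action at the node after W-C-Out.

Player I has 16 pure strategies: W/Hi/Out/g, W/Hi/Out/k, W/Hi/Stay/g, W/Hi/Stay/k, W/Mid/Out/g, W/Mid/Out/k, W/Mid/Stay/g, W/Mid/Stay/k, N/Hi/Out/g, N/Hi/Out/k, N/Hi/Stay/g, N/Hi/Stay/k, N/Mid/Out/g, N/Mid/Out/k, N/Mid/Stay/g, N/Mid/Stay/k. Columns: BR, BL, CR, CL.
{W/Hi/Out/g} → row (-2,6) (-2,6) (-1,4) (3,-4)
{W/Hi/Out/k} → row (-2,6) (-2,6) (-1,4) (4,5)
{W/Hi/Stay/g, W/Hi/Stay/k} → row (-2,6) (-2,6) (-3,4) (-3,4)
{W/Mid/Out/g} → row (1,-4) (1,-4) (-1,4) (3,-4)
{W/Mid/Out/k} → row (1,-4) (1,-4) (-1,4) (4,5)
{W/Mid/Stay/g, W/Mid/Stay/k} → row (1,-4) (1,-4) (-3,4) (-3,4)
{N/Hi/Out/g, N/Hi/Out/k, N/Hi/Stay/g, N/Hi/Stay/k, N/Mid/Out/g, N/Mid/Out/k, N/Mid/Stay/g, N/Mid/Stay/k} → row (0,2) (0,2) (0,2) (0,2)
That's 7 distinct rows out of 16 strategies.

7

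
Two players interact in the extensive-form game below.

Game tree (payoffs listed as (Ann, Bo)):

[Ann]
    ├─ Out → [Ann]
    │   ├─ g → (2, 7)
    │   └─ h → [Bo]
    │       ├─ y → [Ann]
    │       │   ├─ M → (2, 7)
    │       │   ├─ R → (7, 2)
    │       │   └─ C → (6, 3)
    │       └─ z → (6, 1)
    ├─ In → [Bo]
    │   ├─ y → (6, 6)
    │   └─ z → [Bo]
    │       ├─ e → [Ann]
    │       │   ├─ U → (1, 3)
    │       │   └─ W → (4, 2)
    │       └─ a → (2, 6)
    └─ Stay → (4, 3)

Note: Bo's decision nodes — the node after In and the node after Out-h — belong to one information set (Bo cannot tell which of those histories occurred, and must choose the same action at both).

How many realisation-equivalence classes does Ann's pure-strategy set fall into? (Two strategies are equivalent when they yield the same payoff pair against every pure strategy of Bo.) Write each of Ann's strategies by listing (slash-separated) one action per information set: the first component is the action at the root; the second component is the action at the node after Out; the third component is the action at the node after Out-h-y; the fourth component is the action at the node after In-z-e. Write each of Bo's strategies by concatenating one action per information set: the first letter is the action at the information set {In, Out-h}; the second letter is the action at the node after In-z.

7

Ann has 36 pure strategies: Out/g/M/U, Out/g/M/W, Out/g/R/U, Out/g/R/W, Out/g/C/U, Out/g/C/W, Out/h/M/U, Out/h/M/W, Out/h/R/U, Out/h/R/W, Out/h/C/U, Out/h/C/W, In/g/M/U, In/g/M/W, In/g/R/U, In/g/R/W, In/g/C/U, In/g/C/W, In/h/M/U, In/h/M/W, In/h/R/U, In/h/R/W, In/h/C/U, In/h/C/W, Stay/g/M/U, Stay/g/M/W, Stay/g/R/U, Stay/g/R/W, Stay/g/C/U, Stay/g/C/W, Stay/h/M/U, Stay/h/M/W, Stay/h/R/U, Stay/h/R/W, Stay/h/C/U, Stay/h/C/W. Columns: ye, ya, ze, za.
{Out/g/M/U, Out/g/M/W, Out/g/R/U, Out/g/R/W, Out/g/C/U, Out/g/C/W} → row (2,7) (2,7) (2,7) (2,7)
{Out/h/M/U, Out/h/M/W} → row (2,7) (2,7) (6,1) (6,1)
{Out/h/R/U, Out/h/R/W} → row (7,2) (7,2) (6,1) (6,1)
{Out/h/C/U, Out/h/C/W} → row (6,3) (6,3) (6,1) (6,1)
{In/g/M/U, In/g/R/U, In/g/C/U, In/h/M/U, In/h/R/U, In/h/C/U} → row (6,6) (6,6) (1,3) (2,6)
{In/g/M/W, In/g/R/W, In/g/C/W, In/h/M/W, In/h/R/W, In/h/C/W} → row (6,6) (6,6) (4,2) (2,6)
{Stay/g/M/U, Stay/g/M/W, Stay/g/R/U, Stay/g/R/W, Stay/g/C/U, Stay/g/C/W, Stay/h/M/U, Stay/h/M/W, Stay/h/R/U, Stay/h/R/W, Stay/h/C/U, Stay/h/C/W} → row (4,3) (4,3) (4,3) (4,3)
That's 7 distinct rows out of 36 strategies.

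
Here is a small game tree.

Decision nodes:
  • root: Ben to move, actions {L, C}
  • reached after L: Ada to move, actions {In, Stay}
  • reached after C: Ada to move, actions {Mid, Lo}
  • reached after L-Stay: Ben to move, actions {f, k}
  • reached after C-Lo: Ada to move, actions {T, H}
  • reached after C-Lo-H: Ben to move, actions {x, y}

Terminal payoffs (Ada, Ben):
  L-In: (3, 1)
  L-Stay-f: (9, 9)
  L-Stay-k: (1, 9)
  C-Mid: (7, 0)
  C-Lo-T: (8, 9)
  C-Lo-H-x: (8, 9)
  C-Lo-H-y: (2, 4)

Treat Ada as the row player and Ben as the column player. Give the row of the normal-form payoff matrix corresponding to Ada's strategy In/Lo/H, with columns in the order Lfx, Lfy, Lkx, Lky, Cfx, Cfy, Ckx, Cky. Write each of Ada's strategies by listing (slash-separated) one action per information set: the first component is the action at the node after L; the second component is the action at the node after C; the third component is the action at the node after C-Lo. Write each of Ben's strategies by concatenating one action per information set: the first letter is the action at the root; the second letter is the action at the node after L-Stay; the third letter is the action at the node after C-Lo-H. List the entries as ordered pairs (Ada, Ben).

vs Lfx: Ben plays L → Ada plays In at [L] → (3, 1)
vs Lfy: Ben plays L → Ada plays In at [L] → (3, 1)
vs Lkx: Ben plays L → Ada plays In at [L] → (3, 1)
vs Lky: Ben plays L → Ada plays In at [L] → (3, 1)
vs Cfx: Ben plays C → Ada plays Lo at [C] → Ada plays H at [C-Lo] → Ben plays x at [C-Lo-H] → (8, 9)
vs Cfy: Ben plays C → Ada plays Lo at [C] → Ada plays H at [C-Lo] → Ben plays y at [C-Lo-H] → (2, 4)
vs Ckx: Ben plays C → Ada plays Lo at [C] → Ada plays H at [C-Lo] → Ben plays x at [C-Lo-H] → (8, 9)
vs Cky: Ben plays C → Ada plays Lo at [C] → Ada plays H at [C-Lo] → Ben plays y at [C-Lo-H] → (2, 4)

(3,1) (3,1) (3,1) (3,1) (8,9) (2,4) (8,9) (2,4)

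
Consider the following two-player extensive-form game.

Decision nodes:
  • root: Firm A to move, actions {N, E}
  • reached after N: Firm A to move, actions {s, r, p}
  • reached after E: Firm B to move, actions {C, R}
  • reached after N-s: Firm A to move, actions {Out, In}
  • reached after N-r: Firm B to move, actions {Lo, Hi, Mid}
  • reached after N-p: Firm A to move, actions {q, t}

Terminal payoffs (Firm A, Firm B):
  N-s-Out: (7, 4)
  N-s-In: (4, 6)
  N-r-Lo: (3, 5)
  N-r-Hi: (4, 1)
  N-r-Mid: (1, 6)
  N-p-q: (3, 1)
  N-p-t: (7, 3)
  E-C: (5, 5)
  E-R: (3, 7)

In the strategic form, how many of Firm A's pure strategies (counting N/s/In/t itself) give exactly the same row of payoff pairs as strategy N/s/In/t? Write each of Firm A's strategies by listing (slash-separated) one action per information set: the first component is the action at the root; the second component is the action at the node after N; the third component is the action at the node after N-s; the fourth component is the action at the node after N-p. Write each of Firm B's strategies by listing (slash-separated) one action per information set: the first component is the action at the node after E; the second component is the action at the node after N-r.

2

Row for N/s/In/t (columns C/Lo, C/Hi, C/Mid, R/Lo, R/Hi, R/Mid): (4,6) (4,6) (4,6) (4,6) (4,6) (4,6).
Under N/s/In/t, Firm A's choice at the node after N-p can never be reached regardless of what Firm B does, so varying those choices leaves every outcome unchanged.
Holding the reachable choices fixed and varying the unreachable one freely already gives 2 equivalent strategies.
No other strategy reproduces this row, so those 2 are the full class: N/s/In/q, N/s/In/t.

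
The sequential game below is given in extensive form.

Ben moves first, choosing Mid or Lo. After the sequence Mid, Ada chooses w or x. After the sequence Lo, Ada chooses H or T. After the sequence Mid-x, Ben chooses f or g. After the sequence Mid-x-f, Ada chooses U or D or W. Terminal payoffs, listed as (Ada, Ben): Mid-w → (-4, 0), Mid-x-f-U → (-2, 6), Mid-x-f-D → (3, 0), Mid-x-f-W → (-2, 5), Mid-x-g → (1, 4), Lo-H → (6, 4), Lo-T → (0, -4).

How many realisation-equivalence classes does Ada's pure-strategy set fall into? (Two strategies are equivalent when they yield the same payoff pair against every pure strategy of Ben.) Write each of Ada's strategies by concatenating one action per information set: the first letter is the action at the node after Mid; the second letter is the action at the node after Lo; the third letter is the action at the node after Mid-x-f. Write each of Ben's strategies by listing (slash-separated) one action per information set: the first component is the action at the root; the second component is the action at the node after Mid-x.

Ada has 12 pure strategies: wHU, wHD, wHW, wTU, wTD, wTW, xHU, xHD, xHW, xTU, xTD, xTW. Columns: Mid/f, Mid/g, Lo/f, Lo/g.
{wHU, wHD, wHW} → row (-4,0) (-4,0) (6,4) (6,4)
{wTU, wTD, wTW} → row (-4,0) (-4,0) (0,-4) (0,-4)
{xHU} → row (-2,6) (1,4) (6,4) (6,4)
{xHD} → row (3,0) (1,4) (6,4) (6,4)
{xHW} → row (-2,5) (1,4) (6,4) (6,4)
{xTU} → row (-2,6) (1,4) (0,-4) (0,-4)
{xTD} → row (3,0) (1,4) (0,-4) (0,-4)
{xTW} → row (-2,5) (1,4) (0,-4) (0,-4)
That's 8 distinct rows out of 12 strategies.

8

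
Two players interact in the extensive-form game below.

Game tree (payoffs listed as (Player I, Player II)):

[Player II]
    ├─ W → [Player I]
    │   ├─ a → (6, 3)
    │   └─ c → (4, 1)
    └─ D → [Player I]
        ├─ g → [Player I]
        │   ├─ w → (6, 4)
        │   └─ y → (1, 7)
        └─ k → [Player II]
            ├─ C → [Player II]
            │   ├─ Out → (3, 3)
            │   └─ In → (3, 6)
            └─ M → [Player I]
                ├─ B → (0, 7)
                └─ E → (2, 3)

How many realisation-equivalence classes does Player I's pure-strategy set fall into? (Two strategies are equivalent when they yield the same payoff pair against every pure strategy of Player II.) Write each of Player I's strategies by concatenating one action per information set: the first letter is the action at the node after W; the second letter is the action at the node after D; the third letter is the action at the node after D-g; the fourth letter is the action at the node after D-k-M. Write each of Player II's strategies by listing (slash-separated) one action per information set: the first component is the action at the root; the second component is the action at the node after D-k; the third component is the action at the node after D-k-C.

Player I has 16 pure strategies: agwB, agwE, agyB, agyE, akwB, akwE, akyB, akyE, cgwB, cgwE, cgyB, cgyE, ckwB, ckwE, ckyB, ckyE. Columns: W/C/Out, W/C/In, W/M/Out, W/M/In, D/C/Out, D/C/In, D/M/Out, D/M/In.
{agwB, agwE} → row (6,3) (6,3) (6,3) (6,3) (6,4) (6,4) (6,4) (6,4)
{agyB, agyE} → row (6,3) (6,3) (6,3) (6,3) (1,7) (1,7) (1,7) (1,7)
{akwB, akyB} → row (6,3) (6,3) (6,3) (6,3) (3,3) (3,6) (0,7) (0,7)
{akwE, akyE} → row (6,3) (6,3) (6,3) (6,3) (3,3) (3,6) (2,3) (2,3)
{cgwB, cgwE} → row (4,1) (4,1) (4,1) (4,1) (6,4) (6,4) (6,4) (6,4)
{cgyB, cgyE} → row (4,1) (4,1) (4,1) (4,1) (1,7) (1,7) (1,7) (1,7)
{ckwB, ckyB} → row (4,1) (4,1) (4,1) (4,1) (3,3) (3,6) (0,7) (0,7)
{ckwE, ckyE} → row (4,1) (4,1) (4,1) (4,1) (3,3) (3,6) (2,3) (2,3)
That's 8 distinct rows out of 16 strategies.

8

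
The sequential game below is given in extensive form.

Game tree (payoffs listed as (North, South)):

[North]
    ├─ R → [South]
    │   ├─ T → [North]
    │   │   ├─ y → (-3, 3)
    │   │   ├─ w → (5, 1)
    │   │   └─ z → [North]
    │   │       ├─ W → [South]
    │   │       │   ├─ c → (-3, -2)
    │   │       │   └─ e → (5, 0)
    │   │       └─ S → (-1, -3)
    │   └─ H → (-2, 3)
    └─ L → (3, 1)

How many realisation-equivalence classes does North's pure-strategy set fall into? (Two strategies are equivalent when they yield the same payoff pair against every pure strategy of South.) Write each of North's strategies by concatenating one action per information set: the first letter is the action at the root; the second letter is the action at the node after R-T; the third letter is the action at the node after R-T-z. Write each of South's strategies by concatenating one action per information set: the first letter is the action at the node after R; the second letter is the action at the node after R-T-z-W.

5

North has 12 pure strategies: RyW, RyS, RwW, RwS, RzW, RzS, LyW, LyS, LwW, LwS, LzW, LzS. Columns: Tc, Te, Hc, He.
{RyW, RyS} → row (-3,3) (-3,3) (-2,3) (-2,3)
{RwW, RwS} → row (5,1) (5,1) (-2,3) (-2,3)
{RzW} → row (-3,-2) (5,0) (-2,3) (-2,3)
{RzS} → row (-1,-3) (-1,-3) (-2,3) (-2,3)
{LyW, LyS, LwW, LwS, LzW, LzS} → row (3,1) (3,1) (3,1) (3,1)
That's 5 distinct rows out of 12 strategies.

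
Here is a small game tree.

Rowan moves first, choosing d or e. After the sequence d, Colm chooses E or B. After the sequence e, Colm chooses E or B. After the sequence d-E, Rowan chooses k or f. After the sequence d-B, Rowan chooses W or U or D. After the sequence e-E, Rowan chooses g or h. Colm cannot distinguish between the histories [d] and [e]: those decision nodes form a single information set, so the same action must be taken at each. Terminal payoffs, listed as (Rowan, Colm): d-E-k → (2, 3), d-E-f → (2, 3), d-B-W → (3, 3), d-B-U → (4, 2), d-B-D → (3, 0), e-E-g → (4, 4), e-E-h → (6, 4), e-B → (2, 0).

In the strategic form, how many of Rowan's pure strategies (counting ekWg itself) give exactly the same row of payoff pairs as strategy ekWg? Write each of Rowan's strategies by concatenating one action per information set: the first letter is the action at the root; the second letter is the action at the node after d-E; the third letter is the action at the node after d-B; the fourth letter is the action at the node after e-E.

6

Row for ekWg (columns E, B): (4,4) (2,0).
Under ekWg, Rowan's choice at the node after d-E and at the node after d-B can never be reached regardless of what Colm does, so varying those choices leaves every outcome unchanged.
Holding the reachable choices fixed and varying the unreachable ones freely already gives 2 × 3 = 6 equivalent strategies.
No other strategy reproduces this row, so those 6 are the full class: ekWg, ekUg, ekDg, efWg, efUg, efDg.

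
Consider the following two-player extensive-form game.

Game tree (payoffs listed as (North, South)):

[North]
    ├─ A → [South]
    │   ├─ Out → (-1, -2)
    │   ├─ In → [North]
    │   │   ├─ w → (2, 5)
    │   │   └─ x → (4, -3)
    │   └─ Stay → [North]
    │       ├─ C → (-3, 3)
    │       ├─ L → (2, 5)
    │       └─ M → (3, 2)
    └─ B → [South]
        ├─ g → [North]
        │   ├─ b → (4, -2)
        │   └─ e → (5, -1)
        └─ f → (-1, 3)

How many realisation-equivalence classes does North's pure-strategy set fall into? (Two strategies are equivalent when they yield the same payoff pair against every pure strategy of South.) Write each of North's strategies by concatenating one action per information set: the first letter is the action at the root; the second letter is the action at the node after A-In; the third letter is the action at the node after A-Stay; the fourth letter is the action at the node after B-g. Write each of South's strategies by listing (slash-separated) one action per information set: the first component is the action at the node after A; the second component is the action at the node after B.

8

North has 24 pure strategies: AwCb, AwCe, AwLb, AwLe, AwMb, AwMe, AxCb, AxCe, AxLb, AxLe, AxMb, AxMe, BwCb, BwCe, BwLb, BwLe, BwMb, BwMe, BxCb, BxCe, BxLb, BxLe, BxMb, BxMe. Columns: Out/g, Out/f, In/g, In/f, Stay/g, Stay/f.
{AwCb, AwCe} → row (-1,-2) (-1,-2) (2,5) (2,5) (-3,3) (-3,3)
{AwLb, AwLe} → row (-1,-2) (-1,-2) (2,5) (2,5) (2,5) (2,5)
{AwMb, AwMe} → row (-1,-2) (-1,-2) (2,5) (2,5) (3,2) (3,2)
{AxCb, AxCe} → row (-1,-2) (-1,-2) (4,-3) (4,-3) (-3,3) (-3,3)
{AxLb, AxLe} → row (-1,-2) (-1,-2) (4,-3) (4,-3) (2,5) (2,5)
{AxMb, AxMe} → row (-1,-2) (-1,-2) (4,-3) (4,-3) (3,2) (3,2)
{BwCb, BwLb, BwMb, BxCb, BxLb, BxMb} → row (4,-2) (-1,3) (4,-2) (-1,3) (4,-2) (-1,3)
{BwCe, BwLe, BwMe, BxCe, BxLe, BxMe} → row (5,-1) (-1,3) (5,-1) (-1,3) (5,-1) (-1,3)
That's 8 distinct rows out of 24 strategies.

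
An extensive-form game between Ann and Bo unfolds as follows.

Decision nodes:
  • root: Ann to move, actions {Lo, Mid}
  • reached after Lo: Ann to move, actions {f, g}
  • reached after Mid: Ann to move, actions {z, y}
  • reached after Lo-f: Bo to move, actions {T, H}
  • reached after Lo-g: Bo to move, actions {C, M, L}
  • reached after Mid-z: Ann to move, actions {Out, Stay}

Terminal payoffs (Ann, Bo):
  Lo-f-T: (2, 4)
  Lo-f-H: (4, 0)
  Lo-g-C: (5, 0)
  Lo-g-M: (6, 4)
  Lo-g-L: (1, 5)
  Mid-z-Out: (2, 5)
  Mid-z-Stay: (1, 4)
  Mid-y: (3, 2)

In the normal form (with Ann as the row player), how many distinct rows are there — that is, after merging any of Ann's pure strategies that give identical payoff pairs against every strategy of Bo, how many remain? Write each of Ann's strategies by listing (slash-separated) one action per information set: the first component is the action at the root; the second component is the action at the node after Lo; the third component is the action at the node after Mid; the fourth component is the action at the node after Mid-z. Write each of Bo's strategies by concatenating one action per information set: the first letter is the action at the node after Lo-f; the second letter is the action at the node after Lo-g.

Ann has 16 pure strategies: Lo/f/z/Out, Lo/f/z/Stay, Lo/f/y/Out, Lo/f/y/Stay, Lo/g/z/Out, Lo/g/z/Stay, Lo/g/y/Out, Lo/g/y/Stay, Mid/f/z/Out, Mid/f/z/Stay, Mid/f/y/Out, Mid/f/y/Stay, Mid/g/z/Out, Mid/g/z/Stay, Mid/g/y/Out, Mid/g/y/Stay. Columns: TC, TM, TL, HC, HM, HL.
{Lo/f/z/Out, Lo/f/z/Stay, Lo/f/y/Out, Lo/f/y/Stay} → row (2,4) (2,4) (2,4) (4,0) (4,0) (4,0)
{Lo/g/z/Out, Lo/g/z/Stay, Lo/g/y/Out, Lo/g/y/Stay} → row (5,0) (6,4) (1,5) (5,0) (6,4) (1,5)
{Mid/f/z/Out, Mid/g/z/Out} → row (2,5) (2,5) (2,5) (2,5) (2,5) (2,5)
{Mid/f/z/Stay, Mid/g/z/Stay} → row (1,4) (1,4) (1,4) (1,4) (1,4) (1,4)
{Mid/f/y/Out, Mid/f/y/Stay, Mid/g/y/Out, Mid/g/y/Stay} → row (3,2) (3,2) (3,2) (3,2) (3,2) (3,2)
That's 5 distinct rows out of 16 strategies.

5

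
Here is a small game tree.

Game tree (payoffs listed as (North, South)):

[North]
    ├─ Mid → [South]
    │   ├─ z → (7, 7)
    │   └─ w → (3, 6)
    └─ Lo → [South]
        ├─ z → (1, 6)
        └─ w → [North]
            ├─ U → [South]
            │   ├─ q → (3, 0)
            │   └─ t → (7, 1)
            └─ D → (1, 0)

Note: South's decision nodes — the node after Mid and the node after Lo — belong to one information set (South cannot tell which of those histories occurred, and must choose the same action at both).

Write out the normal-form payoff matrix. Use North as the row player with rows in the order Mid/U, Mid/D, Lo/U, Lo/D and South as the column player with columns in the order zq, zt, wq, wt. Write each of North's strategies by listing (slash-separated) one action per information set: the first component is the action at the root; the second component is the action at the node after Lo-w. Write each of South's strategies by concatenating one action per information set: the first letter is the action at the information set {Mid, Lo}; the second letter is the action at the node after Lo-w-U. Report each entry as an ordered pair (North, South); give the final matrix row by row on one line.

Row Mid/U: zq→(7,7), zt→(7,7), wq→(3,6), wt→(3,6)
Row Mid/D: zq→(7,7), zt→(7,7), wq→(3,6), wt→(3,6)
Row Lo/U: zq→(1,6), zt→(1,6), wq→(3,0), wt→(7,1)
Row Lo/D: zq→(1,6), zt→(1,6), wq→(1,0), wt→(1,0)

Mid/U: (7,7) (7,7) (3,6) (3,6) | Mid/D: (7,7) (7,7) (3,6) (3,6) | Lo/U: (1,6) (1,6) (3,0) (7,1) | Lo/D: (1,6) (1,6) (1,0) (1,0)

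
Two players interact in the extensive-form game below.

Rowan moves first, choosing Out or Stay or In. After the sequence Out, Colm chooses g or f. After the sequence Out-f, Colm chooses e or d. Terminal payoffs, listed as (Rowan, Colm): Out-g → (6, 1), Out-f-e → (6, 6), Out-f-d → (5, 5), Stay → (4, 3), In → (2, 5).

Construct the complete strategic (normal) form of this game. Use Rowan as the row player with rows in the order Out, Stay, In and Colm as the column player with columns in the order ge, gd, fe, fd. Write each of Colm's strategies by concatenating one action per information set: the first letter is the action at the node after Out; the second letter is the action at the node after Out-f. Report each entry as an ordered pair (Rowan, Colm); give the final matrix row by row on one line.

Out: (6,1) (6,1) (6,6) (5,5) | Stay: (4,3) (4,3) (4,3) (4,3) | In: (2,5) (2,5) (2,5) (2,5)

           ge       gd       fe       fd
 Out    (6,1)    (6,1)    (6,6)    (5,5)
Stay    (4,3)    (4,3)    (4,3)    (4,3)
  In    (2,5)    (2,5)    (2,5)    (2,5)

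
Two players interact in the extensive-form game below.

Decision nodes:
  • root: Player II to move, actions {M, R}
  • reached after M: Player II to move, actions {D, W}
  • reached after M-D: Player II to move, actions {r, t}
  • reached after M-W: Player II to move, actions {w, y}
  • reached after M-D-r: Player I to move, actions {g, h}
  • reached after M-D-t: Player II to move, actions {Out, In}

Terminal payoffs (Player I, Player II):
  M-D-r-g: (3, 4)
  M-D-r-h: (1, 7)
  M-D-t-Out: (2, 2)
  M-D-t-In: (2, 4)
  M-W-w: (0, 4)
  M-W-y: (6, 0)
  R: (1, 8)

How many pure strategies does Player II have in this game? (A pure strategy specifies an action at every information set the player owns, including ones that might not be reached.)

Player II owns the root with actions {M, R} — two choices.
Player II owns the node after M with actions {D, W} — two choices.
Player II owns the node after M-D with actions {r, t} — two choices.
Player II owns the node after M-W with actions {w, y} — two choices.
Player II owns the node after M-D-t with actions {Out, In} — two choices.
A pure strategy fixes one action at each information set independently, so the count is the product 2 × 2 × 2 × 2 × 2 = 32.
(For reference, Player I has 2 pure strategies, giving a 32×2 normal-form matrix.)

32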